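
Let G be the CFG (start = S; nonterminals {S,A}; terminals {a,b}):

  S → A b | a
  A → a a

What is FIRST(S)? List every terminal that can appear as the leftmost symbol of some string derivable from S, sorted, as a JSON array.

FIRST sets, iterate to fixpoint:
pass 1:
  A via A→a a: +{a}
  S via S→A b: +{a}
  FIRST(S)={a}  FIRST(A)={a}
pass 2: (no change)
  FIRST(S)={a}  FIRST(A)={a}

FIRST(S) = ["a"]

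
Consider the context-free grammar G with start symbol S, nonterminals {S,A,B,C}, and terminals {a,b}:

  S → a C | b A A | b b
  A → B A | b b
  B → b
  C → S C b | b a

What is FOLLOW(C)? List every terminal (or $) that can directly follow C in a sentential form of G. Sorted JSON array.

FIRST sets, iterate to fixpoint:
[1]
  A via A→b b: +{b}
  B via B→b: +{b}
  C via C→b a: +{b}
  S via S→a C: +{a}
  S via S→b A A: +{b}
  FIRST(S)={a,b}  FIRST(A)={b}  FIRST(B)={b}  FIRST(C)={b}
[2]
  C via C→S C b: +{a}
  FIRST(S)={a,b}  FIRST(A)={b}  FIRST(B)={b}  FIRST(C)={a,b}
[3] (no change)
  FIRST(S)={a,b}  FIRST(A)={b}  FIRST(B)={b}  FIRST(C)={a,b}

FOLLOW iteration:
seed FOLLOW(S) with $
[1]
  A→B A: FOLLOW(B) ⊇ FIRST(A) = {b}; new: +{b}
  C→S C b: FOLLOW(S) ⊇ FIRST(C) = {a,b}; new: +{a,b}
  C→S C b: FOLLOW(C) ⊇ FIRST(b) = {b}; new: +{b}
  S→a C: FOLLOW(C) ⊇ FOLLOW(S) ⊇ {$,a,b}; new: +{$,a}
  S→b A A: FOLLOW(A) ⊇ FIRST(A) = {b}; new: +{b}
  S→b A A: FOLLOW(A) ⊇ FOLLOW(S) ⊇ {$,a,b}; new: +{$,a}
  FOLLOW(S)={$,a,b}  FOLLOW(A)={$,a,b}  FOLLOW(B)={b}  FOLLOW(C)={$,a,b}
[2] (stable)
  FOLLOW(S)={$,a,b}  FOLLOW(A)={$,a,b}  FOLLOW(B)={b}  FOLLOW(C)={$,a,b}

FOLLOW(C) = ["$", "a", "b"]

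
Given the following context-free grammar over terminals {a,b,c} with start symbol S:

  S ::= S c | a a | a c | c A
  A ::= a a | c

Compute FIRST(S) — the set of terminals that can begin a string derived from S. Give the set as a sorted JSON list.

FIRST sets, iterate to fixpoint:
round 1:
  A via A→a a: +{a}
  A via A→c: +{c}
  S via S→a a: +{a}
  S via S→c A: +{c}
  FIRST[S]={a,c}  FIRST[A]={a,c}
round 2: (no change)
  FIRST[S]={a,c}  FIRST[A]={a,c}

FIRST(S) = ["a", "c"]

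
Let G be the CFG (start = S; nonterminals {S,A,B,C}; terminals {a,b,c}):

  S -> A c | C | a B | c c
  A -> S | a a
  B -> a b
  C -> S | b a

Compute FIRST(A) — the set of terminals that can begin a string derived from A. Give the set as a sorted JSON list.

Compute FIRST by fixpoint:
iter 1:
  A via A→a a: +{a}
  B via B→a b: +{a}
  C via C→b a: +{b}
  S via S→A c: +{a}
  S via S→C: +{b}
  S via S→c c: +{c}
  FIRST(S)={a,b,c}  FIRST(A)={a}  FIRST(B)={a}  FIRST(C)={b}
iter 2:
  A via A→S: +{b,c}
  C via C→S: +{a,c}
  FIRST(S)={a,b,c}  FIRST(A)={a,b,c}  FIRST(B)={a}  FIRST(C)={a,b,c}
iter 3: — fixpoint
  FIRST(S)={a,b,c}  FIRST(A)={a,b,c}  FIRST(B)={a}  FIRST(C)={a,b,c}

FIRST(A) = ["a", "b", "c"]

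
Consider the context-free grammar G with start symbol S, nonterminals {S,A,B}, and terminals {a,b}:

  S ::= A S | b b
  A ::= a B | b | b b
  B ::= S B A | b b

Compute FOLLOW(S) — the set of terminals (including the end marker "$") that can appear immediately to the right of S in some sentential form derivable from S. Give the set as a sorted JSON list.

FIRST sets, iterate to fixpoint:
iter 1:
  A via A→a B: +{a}
  A via A→b: +{b}
  B via B→b b: +{b}
  S via S→A S: +{a,b}
  S: {a,b}  A: {a,b}  B: {b}
iter 2:
  B via B→S B A: +{a}
  S: {a,b}  A: {a,b}  B: {a,b}
iter 3: — fixpoint
  S: {a,b}  A: {a,b}  B: {a,b}

Compute FOLLOW by fixpoint:
FOLLOW(S) := {$}
round 1:
  B→S B A: FOLLOW(S) ⊇ FIRST(B) = {a,b}; new: +{a,b}
  B→S B A: FOLLOW(B) ⊇ FIRST(A) = {a,b}; new: +{a,b}
  B→S B A: FOLLOW(A) ⊇ FOLLOW(B) ⊇ {a,b}; new: +{a,b}
  FOLLOW[S]={$,a,b}  FOLLOW[A]={a,b}  FOLLOW[B]={a,b}
round 2: — fixpoint
  FOLLOW[S]={$,a,b}  FOLLOW[A]={a,b}  FOLLOW[B]={a,b}

FOLLOW(S) = ["$", "a", "b"]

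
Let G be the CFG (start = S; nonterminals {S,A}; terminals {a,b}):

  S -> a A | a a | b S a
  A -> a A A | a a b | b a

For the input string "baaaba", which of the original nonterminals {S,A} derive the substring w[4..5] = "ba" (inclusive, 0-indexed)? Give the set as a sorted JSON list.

CNF form of G:
  S -> T0 A | T0 T0 | T1 X4
  A -> T0 X2 | T0 X3 | T1 T0
  T0 -> a
  T1 -> b
  X2 -> A A
  X3 -> T0 T1
  X4 -> S T0

CYK fill (cells [i..j] with 4 ≤ i ≤ j ≤ 5 only):
  cell(4,4) b: {T1}  orig:{}
  cell(5,5) a: {T0}  orig:{}
  cell(4,5) ba: {A}

Original NTs in T[4,5] deriving "ba": ["A"]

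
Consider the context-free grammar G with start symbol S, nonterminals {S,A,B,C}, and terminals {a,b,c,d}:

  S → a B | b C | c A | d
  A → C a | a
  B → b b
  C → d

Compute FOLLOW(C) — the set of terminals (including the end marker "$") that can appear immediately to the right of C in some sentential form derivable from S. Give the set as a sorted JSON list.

Compute FIRST by fixpoint:
[1]
  A via A→a: +{a}
  B via B→b b: +{b}
  C via C→d: +{d}
  S via S→a B: +{a}
  S via S→b C: +{b}
  S via S→c A: +{c}
  S via S→d: +{d}
  S: {a,b,c,d}  A: {a}  B: {b}  C: {d}
[2]
  A via A→C a: +{d}
  S: {a,b,c,d}  A: {a,d}  B: {b}  C: {d}
[3] (no change)
  S: {a,b,c,d}  A: {a,d}  B: {b}  C: {d}

Compute FOLLOW by fixpoint:
FOLLOW(S) := {$}
iter 1:
  A→C a: FOLLOW(C) ⊇ FIRST(a) = {a}; new: +{a}
  S→a B: FOLLOW(B) ⊇ FOLLOW(S) ⊇ {$}; new: +{$}
  S→b C: FOLLOW(C) ⊇ FOLLOW(S) ⊇ {$}; new: +{$}
  S→c A: FOLLOW(A) ⊇ FOLLOW(S) ⊇ {$}; new: +{$}
  FOLLOW[S]={$}  FOLLOW[A]={$}  FOLLOW[B]={$}  FOLLOW[C]={$,a}
iter 2: (stable)
  FOLLOW[S]={$}  FOLLOW[A]={$}  FOLLOW[B]={$}  FOLLOW[C]={$,a}

FOLLOW(C) = ["$", "a"]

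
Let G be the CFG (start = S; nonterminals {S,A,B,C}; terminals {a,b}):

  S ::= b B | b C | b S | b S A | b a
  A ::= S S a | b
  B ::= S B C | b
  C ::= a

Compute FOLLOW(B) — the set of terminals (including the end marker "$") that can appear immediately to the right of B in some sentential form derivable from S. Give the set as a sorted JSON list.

FIRST sets, iterate to fixpoint:
[1]
  A via A→b: +{b}
  B via B→b: +{b}
  C via C→a: +{a}
  S via S→b B: +{b}
  FIRST(S)={b}  FIRST(A)={b}  FIRST(B)={b}  FIRST(C)={a}
[2] — fixpoint
  FIRST(S)={b}  FIRST(A)={b}  FIRST(B)={b}  FIRST(C)={a}

FOLLOW sets:
FOLLOW(S) := {$}
pass 1:
  A→S S a: FOLLOW(S) ⊇ FIRST(S) = {b}; new: +{b}
  A→S S a: FOLLOW(S) ⊇ FIRST(a) = {a}; new: +{a}
  B→S B C: FOLLOW(B) ⊇ FIRST(C) = {a}; new: +{a}
  B→S B C: FOLLOW(C) ⊇ FOLLOW(B) ⊇ {a}; new: +{a}
  S→b B: FOLLOW(B) ⊇ FOLLOW(S) ⊇ {$,a,b}; new: +{$,b}
  S→b C: FOLLOW(C) ⊇ FOLLOW(S) ⊇ {$,a,b}; new: +{$,b}
  S→b S A: FOLLOW(A) ⊇ FOLLOW(S) ⊇ {$,a,b}; new: +{$,a,b}
  S: {$,a,b}  A: {$,a,b}  B: {$,a,b}  C: {$,a,b}
pass 2: done
  S: {$,a,b}  A: {$,a,b}  B: {$,a,b}  C: {$,a,b}

FOLLOW(B) = ["$", "a", "b"]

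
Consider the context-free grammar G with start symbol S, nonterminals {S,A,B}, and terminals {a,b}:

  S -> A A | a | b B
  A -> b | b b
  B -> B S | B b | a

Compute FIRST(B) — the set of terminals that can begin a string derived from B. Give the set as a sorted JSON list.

FIRST sets, iterate to fixpoint:
pass 1:
  A via A→b: +{b}
  B via B→a: +{a}
  S via S→A A: +{b}
  S via S→a: +{a}
  FIRST[S]={a,b}  FIRST[A]={b}  FIRST[B]={a}
pass 2: done
  FIRST[S]={a,b}  FIRST[A]={b}  FIRST[B]={a}

FIRST(B) = ["a"]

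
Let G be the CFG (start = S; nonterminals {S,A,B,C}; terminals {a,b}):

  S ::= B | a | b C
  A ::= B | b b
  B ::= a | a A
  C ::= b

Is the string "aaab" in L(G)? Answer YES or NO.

CNF form of G:
  S -> T0 A | T1 C | a
  A -> T0 A | T1 T1 | a
  B -> T0 A | a
  C -> b
  T0 -> a
  T1 -> b

Fill CYK table bottom-up:
  cell(0,0) a: {A,B,S,T0}  orig:{A,B,S}
  cell(1,1) a: {A,B,S,T0}  orig:{A,B,S}
  cell(2,2) a: {A,B,S,T0}  orig:{A,B,S}
  cell(3,3) b: {C,T1}  orig:{C}
  cell(0,1) aa: {A,B,S}
  cell(1,2) aa: {A,B,S}
  cell(2,3) ab: ∅
  cell(0,2) aaa: {A,B,S}
  cell(1,3) aab: ∅
  cell(0,3) aaab: ∅

S ∉ T[0,3] ⇒ NO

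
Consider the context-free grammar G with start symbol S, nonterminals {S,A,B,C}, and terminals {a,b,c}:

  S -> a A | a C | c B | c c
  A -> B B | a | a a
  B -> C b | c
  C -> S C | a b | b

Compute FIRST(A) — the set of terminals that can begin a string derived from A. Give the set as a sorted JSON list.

FIRST sets, iterate to fixpoint:
round 1:
  A via A→a: +{a}
  B via B→c: +{c}
  C via C→a b: +{a}
  C via C→b: +{b}
  S via S→a A: +{a}
  S via S→c B: +{c}
  FIRST[S]={a,c}  FIRST[A]={a}  FIRST[B]={c}  FIRST[C]={a,b}
round 2:
  A via A→B B: +{c}
  B via B→C b: +{a,b}
  C via C→S C: +{c}
  FIRST[S]={a,c}  FIRST[A]={a,c}  FIRST[B]={a,b,c}  FIRST[C]={a,b,c}
round 3:
  A via A→B B: +{b}
  FIRST[S]={a,c}  FIRST[A]={a,b,c}  FIRST[B]={a,b,c}  FIRST[C]={a,b,c}
round 4: — fixpoint
  FIRST[S]={a,c}  FIRST[A]={a,b,c}  FIRST[B]={a,b,c}  FIRST[C]={a,b,c}

FIRST(A) = ["a", "b", "c"]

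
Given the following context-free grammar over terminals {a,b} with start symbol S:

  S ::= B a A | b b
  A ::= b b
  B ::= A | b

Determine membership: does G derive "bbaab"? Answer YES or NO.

Convert to CNF:
  S -> B X2 | T0 T0
  A -> T0 T0
  B -> T0 T0 | b
  T0 -> b
  T1 -> a
  X2 -> T1 A

CYK fill:
  T[0,0] 'b' = {B,T0}  orig:{B}
  T[1,1] 'b' = {B,T0}  orig:{B}
  T[2,2] 'a' = {T1}  orig:{}
  T[3,3] 'a' = {T1}  orig:{}
  T[4,4] 'b' = {B,T0}  orig:{B}
  T[0,1] 'bb' = {A,B,S}
  T[1,2] 'ba' = ∅
  T[2,3] 'aa' = ∅
  T[3,4] 'ab' = ∅
  T[0,2] 'bba' = ∅
  T[1,3] 'baa' = ∅
  T[2,4] 'aab' = ∅
  T[0,3] 'bbaa' = ∅
  T[1,4] 'baab' = ∅
  T[0,4] 'bbaab' = ∅

S ∉ T[0,4] ⇒ NO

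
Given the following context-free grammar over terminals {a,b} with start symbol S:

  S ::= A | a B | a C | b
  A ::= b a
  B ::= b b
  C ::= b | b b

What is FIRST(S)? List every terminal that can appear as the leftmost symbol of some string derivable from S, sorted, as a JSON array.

FIRST iteration:
iter 1:
  A via A→b a: +{b}
  B via B→b b: +{b}
  C via C→b: +{b}
  S via S→A: +{b}
  S via S→a B: +{a}
  S: {a,b}  A: {b}  B: {b}  C: {b}
iter 2: — fixpoint
  S: {a,b}  A: {b}  B: {b}  C: {b}

FIRST(S) = ["a", "b"]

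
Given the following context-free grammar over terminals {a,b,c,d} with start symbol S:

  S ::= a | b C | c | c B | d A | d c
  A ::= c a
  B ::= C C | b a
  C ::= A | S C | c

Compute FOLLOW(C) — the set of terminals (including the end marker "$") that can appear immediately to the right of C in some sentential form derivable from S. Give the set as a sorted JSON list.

Compute FIRST by fixpoint:
round 1:
  A via A→c a: +{c}
  B via B→b a: +{b}
  C via C→A: +{c}
  S via S→a: +{a}
  S via S→b C: +{b}
  S via S→c: +{c}
  S via S→d A: +{d}
  FIRST[S]={a,b,c,d}  FIRST[A]={c}  FIRST[B]={b}  FIRST[C]={c}
round 2:
  B via B→C C: +{c}
  C via C→S C: +{a,b,d}
  FIRST[S]={a,b,c,d}  FIRST[A]={c}  FIRST[B]={b,c}  FIRST[C]={a,b,c,d}
round 3:
  B via B→C C: +{a,d}
  FIRST[S]={a,b,c,d}  FIRST[A]={c}  FIRST[B]={a,b,c,d}  FIRST[C]={a,b,c,d}
round 4: (no change)
  FIRST[S]={a,b,c,d}  FIRST[A]={c}  FIRST[B]={a,b,c,d}  FIRST[C]={a,b,c,d}

Compute FOLLOW by fixpoint:
FOLLOW(S) := {$}
round 1:
  B→C C: FOLLOW(C) ⊇ FIRST(C) = {a,b,c,d}; new: +{a,b,c,d}
  C→A: FOLLOW(A) ⊇ FOLLOW(C) ⊇ {a,b,c,d}; new: +{a,b,c,d}
  C→S C: FOLLOW(S) ⊇ FIRST(C) = {a,b,c,d}; new: +{a,b,c,d}
  S→b C: FOLLOW(C) ⊇ FOLLOW(S) ⊇ {$,a,b,c,d}; new: +{$}
  S→c B: FOLLOW(B) ⊇ FOLLOW(S) ⊇ {$,a,b,c,d}; new: +{$,a,b,c,d}
  S→d A: FOLLOW(A) ⊇ FOLLOW(S) ⊇ {$,a,b,c,d}; new: +{$}
  S: {$,a,b,c,d}  A: {$,a,b,c,d}  B: {$,a,b,c,d}  C: {$,a,b,c,d}
round 2: done
  S: {$,a,b,c,d}  A: {$,a,b,c,d}  B: {$,a,b,c,d}  C: {$,a,b,c,d}

FOLLOW(C) = ["$", "a", "b", "c", "d"]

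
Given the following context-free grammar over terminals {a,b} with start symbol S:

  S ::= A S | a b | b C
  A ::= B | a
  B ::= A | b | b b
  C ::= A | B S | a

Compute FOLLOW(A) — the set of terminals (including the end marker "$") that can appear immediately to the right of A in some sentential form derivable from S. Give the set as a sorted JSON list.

FIRST sets, iterate to fixpoint:
[1]
  A via A→a: +{a}
  B via B→A: +{a}
  B via B→b: +{b}
  C via C→A: +{a}
  C via C→B S: +{b}
  S via S→A S: +{a}
  S via S→b C: +{b}
  FIRST(S)={a,b}  FIRST(A)={a}  FIRST(B)={a,b}  FIRST(C)={a,b}
[2]
  A via A→B: +{b}
  FIRST(S)={a,b}  FIRST(A)={a,b}  FIRST(B)={a,b}  FIRST(C)={a,b}
[3] — fixpoint
  FIRST(S)={a,b}  FIRST(A)={a,b}  FIRST(B)={a,b}  FIRST(C)={a,b}

Compute FOLLOW by fixpoint:
seed FOLLOW(S) with $
round 1:
  C→B S: FOLLOW(B) ⊇ FIRST(S) = {a,b}; new: +{a,b}
  S→A S: FOLLOW(A) ⊇ FIRST(S) = {a,b}; new: +{a,b}
  S→b C: FOLLOW(C) ⊇ FOLLOW(S) ⊇ {$}; new: +{$}
  FOLLOW(S)={$}  FOLLOW(A)={a,b}  FOLLOW(B)={a,b}  FOLLOW(C)={$}
round 2:
  C→A: FOLLOW(A) ⊇ FOLLOW(C) ⊇ {$}; new: +{$}
  FOLLOW(S)={$}  FOLLOW(A)={$,a,b}  FOLLOW(B)={a,b}  FOLLOW(C)={$}
round 3:
  A→B: FOLLOW(B) ⊇ FOLLOW(A) ⊇ {$,a,b}; new: +{$}
  FOLLOW(S)={$}  FOLLOW(A)={$,a,b}  FOLLOW(B)={$,a,b}  FOLLOW(C)={$}
round 4: — fixpoint
  FOLLOW(S)={$}  FOLLOW(A)={$,a,b}  FOLLOW(B)={$,a,b}  FOLLOW(C)={$}

FOLLOW(A) = ["$", "a", "b"]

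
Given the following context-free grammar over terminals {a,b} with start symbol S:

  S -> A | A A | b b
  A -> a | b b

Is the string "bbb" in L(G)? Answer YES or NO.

CNF form of G:
  S -> A A | T0 T0 | a
  A -> T0 T0 | a
  T0 -> b

Fill CYK table bottom-up:
  [0..0]={T0}  "b"  orig:{}
  [1..1]={T0}  "b"  orig:{}
  [2..2]={T0}  "b"  orig:{}
  [0..1]={A,S}  "bb"
  [1..2]={A,S}  "bb"
  [0..2]=∅  "bbb"

S ∉ T[0,2] ⇒ NO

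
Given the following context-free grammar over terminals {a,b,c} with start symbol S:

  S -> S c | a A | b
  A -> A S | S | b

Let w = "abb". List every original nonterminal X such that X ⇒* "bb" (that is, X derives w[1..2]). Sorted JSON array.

CNF form of G:
  S -> S T0 | T1 A | b
  A -> A S | S T0 | T1 A | b
  T0 -> c
  T1 -> a

CYK table (by increasing span) (cells [i..j] with 1 ≤ i ≤ j ≤ 2 only):
  cell(1,1) b: {A,S}
  cell(2,2) b: {A,S}
  cell(1,2) bb: {A}

Original NTs in T[1,2] deriving "bb": ["A"]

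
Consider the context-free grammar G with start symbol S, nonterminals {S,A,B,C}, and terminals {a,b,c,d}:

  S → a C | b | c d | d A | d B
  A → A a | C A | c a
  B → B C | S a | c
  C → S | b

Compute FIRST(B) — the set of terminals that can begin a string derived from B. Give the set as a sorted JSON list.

FIRST sets, iterate to fixpoint:
iter 1:
  A via A→c a: +{c}
  B via B→c: +{c}
  C via C→b: +{b}
  S via S→a C: +{a}
  S via S→b: +{b}
  S via S→c d: +{c}
  S via S→d A: +{d}
  FIRST(S)={a,b,c,d}  FIRST(A)={c}  FIRST(B)={c}  FIRST(C)={b}
iter 2:
  A via A→C A: +{b}
  B via B→S a: +{a,b,d}
  C via C→S: +{a,c,d}
  FIRST(S)={a,b,c,d}  FIRST(A)={b,c}  FIRST(B)={a,b,c,d}  FIRST(C)={a,b,c,d}
iter 3:
  A via A→C A: +{a,d}
  FIRST(S)={a,b,c,d}  FIRST(A)={a,b,c,d}  FIRST(B)={a,b,c,d}  FIRST(C)={a,b,c,d}
iter 4: (no change)
  FIRST(S)={a,b,c,d}  FIRST(A)={a,b,c,d}  FIRST(B)={a,b,c,d}  FIRST(C)={a,b,c,d}

FIRST(B) = ["a", "b", "c", "d"]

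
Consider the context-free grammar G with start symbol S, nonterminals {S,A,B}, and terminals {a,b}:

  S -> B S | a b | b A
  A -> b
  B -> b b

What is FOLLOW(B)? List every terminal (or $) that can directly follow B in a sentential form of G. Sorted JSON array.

FIRST sets, iterate to fixpoint:
round 1:
  A via A→b: +{b}
  B via B→b b: +{b}
  S via S→B S: +{b}
  S via S→a b: +{a}
  FIRST[S]={a,b}  FIRST[A]={b}  FIRST[B]={b}
round 2: (no change)
  FIRST[S]={a,b}  FIRST[A]={b}  FIRST[B]={b}

FOLLOW sets:
seed FOLLOW(S) with $
iter 1:
  S→B S: FOLLOW(B) ⊇ FIRST(S) = {a,b}; new: +{a,b}
  S→b A: FOLLOW(A) ⊇ FOLLOW(S) ⊇ {$}; new: +{$}
  FOLLOW(S)={$}  FOLLOW(A)={$}  FOLLOW(B)={a,b}
iter 2: done
  FOLLOW(S)={$}  FOLLOW(A)={$}  FOLLOW(B)={a,b}

FOLLOW(B) = ["a", "b"]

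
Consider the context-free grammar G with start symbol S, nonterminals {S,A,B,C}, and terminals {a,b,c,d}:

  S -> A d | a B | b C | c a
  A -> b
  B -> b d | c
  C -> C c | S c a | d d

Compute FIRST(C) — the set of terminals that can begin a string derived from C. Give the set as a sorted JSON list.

FIRST iteration:
round 1:
  A via A→b: +{b}
  B via B→b d: +{b}
  B via B→c: +{c}
  C via C→d d: +{d}
  S via S→A d: +{b}
  S via S→a B: +{a}
  S via S→c a: +{c}
  S: {a,b,c}  A: {b}  B: {b,c}  C: {d}
round 2:
  C via C→S c a: +{a,b,c}
  S: {a,b,c}  A: {b}  B: {b,c}  C: {a,b,c,d}
round 3: (no change)
  S: {a,b,c}  A: {b}  B: {b,c}  C: {a,b,c,d}

FIRST(C) = ["a", "b", "c", "d"]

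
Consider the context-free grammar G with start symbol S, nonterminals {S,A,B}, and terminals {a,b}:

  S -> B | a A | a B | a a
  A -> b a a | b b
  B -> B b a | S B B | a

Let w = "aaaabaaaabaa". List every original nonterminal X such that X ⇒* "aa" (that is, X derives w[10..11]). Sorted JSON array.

CNF form of G:
  S -> B X5 | S X6 | T1 A | T1 B | T1 T1 | a
  A -> T0 T0 | T0 X2
  B -> B X3 | S X4 | a
  T0 -> b
  T1 -> a
  X2 -> T1 T1
  X3 -> T0 T1
  X4 -> B B
  X5 -> T0 T1
  X6 -> B B

CYK fill (cells [i..j] with 10 ≤ i ≤ j ≤ 11 only):
  [10..10]={B,S,T1}  "a"  orig:{B,S}
  [11..11]={B,S,T1}  "a"  orig:{B,S}
  [10..11]={S,X2,X4,X6}  "aa"  orig:{S}

Original NTs in T[10,11] deriving "aa": ["S"]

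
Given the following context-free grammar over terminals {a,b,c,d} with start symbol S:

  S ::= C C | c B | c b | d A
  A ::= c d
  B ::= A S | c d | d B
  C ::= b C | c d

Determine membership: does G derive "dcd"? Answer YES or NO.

CNF form of G:
  S -> C C | T0 B | T0 T2 | T1 A
  A -> T0 T1
  B -> A S | T0 T1 | T1 B
  C -> T0 T1 | T2 C
  T0 -> c
  T1 -> d
  T2 -> b

Fill CYK table bottom-up:
  T[0,0] 'd' = {T1}  orig:{}
  T[1,1] 'c' = {T0}  orig:{}
  T[2,2] 'd' = {T1}  orig:{}
  T[0,1] 'dc' = ∅
  T[1,2] 'cd' = {A,B,C}
  T[0,2] 'dcd' = {B,S}

S ∈ T[0,2] ⇒ YES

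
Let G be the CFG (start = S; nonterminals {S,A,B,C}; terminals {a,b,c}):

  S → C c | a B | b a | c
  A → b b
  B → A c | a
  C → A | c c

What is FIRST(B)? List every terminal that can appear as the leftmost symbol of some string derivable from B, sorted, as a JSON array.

FIRST iteration:
iter 1:
  A via A→b b: +{b}
  B via B→A c: +{b}
  B via B→a: +{a}
  C via C→A: +{b}
  C via C→c c: +{c}
  S via S→C c: +{b,c}
  S via S→a B: +{a}
  FIRST[S]={a,b,c}  FIRST[A]={b}  FIRST[B]={a,b}  FIRST[C]={b,c}
iter 2: done
  FIRST[S]={a,b,c}  FIRST[A]={b}  FIRST[B]={a,b}  FIRST[C]={b,c}

FIRST(B) = ["a", "b"]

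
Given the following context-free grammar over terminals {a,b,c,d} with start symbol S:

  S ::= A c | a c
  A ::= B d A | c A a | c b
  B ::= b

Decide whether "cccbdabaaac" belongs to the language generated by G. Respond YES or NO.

CNF form of G:
  S -> A T1 | T2 T1
  A -> B X4 | T1 T3 | T1 X5
  B -> b
  T0 -> d
  T1 -> c
  T2 -> a
  T3 -> b
  X4 -> T0 A
  X5 -> A T2

CYK table (by increasing span):
  cell(0,0) c: {T1}  orig:{}
  cell(1,1) c: {T1}  orig:{}
  cell(2,2) c: {T1}  orig:{}
  cell(3,3) b: {B,T3}  orig:{B}
  cell(4,4) d: {T0}  orig:{}
  cell(5,5) a: {T2}  orig:{}
  cell(6,6) b: {B,T3}  orig:{B}
  cell(7,7) a: {T2}  orig:{}
  cell(8,8) a: {T2}  orig:{}
  cell(9,9) a: {T2}  orig:{}
  cell(10,10) c: {T1}  orig:{}
  cell(0,1) cc: ∅
  cell(1,2) cc: ∅
  cell(2,3) cb: {A}
  cell(3,4) bd: ∅
  cell(4,5) da: ∅
  cell(5,6) ab: ∅
  cell(6,7) ba: ∅
  cell(7,8) aa: ∅
  cell(8,9) aa: ∅
  cell(9,10) ac: {S}
  cell(0,2) ccc: ∅
  cell(1,3) ccb: ∅
  cell(2,4) cbd: ∅
  cell(3,5) bda: ∅
  cell(4,6) dab: ∅
  cell(5,7) aba: ∅
  cell(6,8) baa: ∅
  cell(7,9) aaa: ∅
  cell(8,10) aac: ∅
  cell(0,3) cccb: ∅
  cell(1,4) ccbd: ∅
  cell(2,5) cbda: ∅
  cell(3,6) bdab: ∅
  cell(4,7) daba: ∅
  cell(5,8) abaa: ∅
  cell(6,9) baaa: ∅
  cell(7,10) aaac: ∅
  cell(0,4) cccbd: ∅
  cell(1,5) ccbda: ∅
  cell(2,6) cbdab: ∅
  cell(3,7) bdaba: ∅
  cell(4,8) dabaa: ∅
  cell(5,9) abaaa: ∅
  cell(6,10) baaac: ∅
  cell(0,5) cccbda: ∅
  cell(1,6) ccbdab: ∅
  cell(2,7) cbdaba: ∅
  cell(3,8) bdabaa: ∅
  cell(4,9) dabaaa: ∅
  cell(5,10) abaaac: ∅
  cell(0,6) cccbdab: ∅
  cell(1,7) ccbdaba: ∅
  cell(2,8) cbdabaa: ∅
  cell(3,9) bdabaaa: ∅
  cell(4,10) dabaaac: ∅
  cell(0,7) cccbdaba: ∅
  cell(1,8) ccbdabaa: ∅
  cell(2,9) cbdabaaa: ∅
  cell(3,10) bdabaaac: ∅
  cell(0,8) cccbdabaa: ∅
  cell(1,9) ccbdabaaa: ∅
  cell(2,10) cbdabaaac: ∅
  cell(0,9) cccbdabaaa: ∅
  cell(1,10) ccbdabaaac: ∅
  cell(0,10) cccbdabaaac: ∅

S ∉ T[0,10] ⇒ NO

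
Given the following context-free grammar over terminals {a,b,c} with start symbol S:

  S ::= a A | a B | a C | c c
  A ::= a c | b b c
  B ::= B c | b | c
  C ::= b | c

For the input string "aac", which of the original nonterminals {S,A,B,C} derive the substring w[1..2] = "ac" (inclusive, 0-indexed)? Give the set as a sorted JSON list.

Convert to CNF:
  S -> T0 A | T0 B | T0 C | T1 T1
  A -> T0 T1 | T2 X3
  B -> B T1 | b | c
  C -> b | c
  T0 -> a
  T1 -> c
  T2 -> b
  X3 -> T2 T1

Fill CYK table bottom-up — only the sub-triangle for w[1..2]:
  cell(1,1) a: {T0}  orig:{}
  cell(2,2) c: {B,C,T1}  orig:{B,C}
  cell(1,2) ac: {A,S}

Original NTs in T[1,2] deriving "ac": ["A", "S"]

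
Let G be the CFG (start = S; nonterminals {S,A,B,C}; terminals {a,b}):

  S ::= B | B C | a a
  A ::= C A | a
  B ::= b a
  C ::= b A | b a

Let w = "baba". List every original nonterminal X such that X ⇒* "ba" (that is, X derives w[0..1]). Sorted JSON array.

CNF form of G:
  S -> B C | T0 T1 | T1 T1
  A -> C A | a
  B -> T0 T1
  C -> T0 A | T0 T1
  T0 -> b
  T1 -> a

Fill CYK table bottom-up — only the sub-triangle for w[0..1]:
  cell(0,0) b: {T0}  orig:{}
  cell(1,1) a: {A,T1}  orig:{A}
  cell(0,1) ba: {B,C,S}

Original NTs in T[0,1] deriving "ba": ["B", "C", "S"]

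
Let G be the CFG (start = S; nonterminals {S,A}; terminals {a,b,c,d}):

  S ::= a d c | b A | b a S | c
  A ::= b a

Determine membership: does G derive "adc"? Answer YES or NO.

Convert to CNF:
  S -> T0 A | T0 X5 | T1 X4 | c
  A -> T0 T1
  T0 -> b
  T1 -> a
  T2 -> d
  T3 -> c
  X4 -> T2 T3
  X5 -> T1 S

CYK fill:
  [0..0]={T1}  "a"  orig:{}
  [1..1]={T2}  "d"  orig:{}
  [2..2]={S,T3}  "c"  orig:{S}
  [0..1]=∅  "ad"
  [1..2]={X4}  "dc"  orig:{}
  [0..2]={S}  "adc"

S ∈ T[0,2] ⇒ YES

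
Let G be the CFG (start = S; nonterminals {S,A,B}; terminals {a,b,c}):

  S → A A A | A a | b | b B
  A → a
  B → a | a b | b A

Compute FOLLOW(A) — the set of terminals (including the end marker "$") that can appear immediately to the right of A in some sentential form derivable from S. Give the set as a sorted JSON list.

FIRST sets, iterate to fixpoint:
round 1:
  A via A→a: +{a}
  B via B→a: +{a}
  B via B→b A: +{b}
  S via S→A A A: +{a}
  S via S→b: +{b}
  FIRST[S]={a,b}  FIRST[A]={a}  FIRST[B]={a,b}
round 2: — fixpoint
  FIRST[S]={a,b}  FIRST[A]={a}  FIRST[B]={a,b}

FOLLOW iteration:
seed FOLLOW(S) with $
[1]
  S→A A A: FOLLOW(A) ⊇ FIRST(A) = {a}; new: +{a}
  S→A A A: FOLLOW(A) ⊇ FOLLOW(S) ⊇ {$}; new: +{$}
  S→b B: FOLLOW(B) ⊇ FOLLOW(S) ⊇ {$}; new: +{$}
  S: {$}  A: {$,a}  B: {$}
[2] (no change)
  S: {$}  A: {$,a}  B: {$}

FOLLOW(A) = ["$", "a"]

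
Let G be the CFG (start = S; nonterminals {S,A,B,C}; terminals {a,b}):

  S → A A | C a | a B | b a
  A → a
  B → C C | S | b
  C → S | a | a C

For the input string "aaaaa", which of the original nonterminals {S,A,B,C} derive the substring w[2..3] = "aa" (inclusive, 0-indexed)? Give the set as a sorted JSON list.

CNF form of G:
  S -> A A | C T0 | T0 B | T1 T0
  A -> a
  B -> A A | C C | C T0 | T0 B | T1 T0 | b
  C -> A A | C T0 | T0 B | T0 C | T1 T0 | a
  T0 -> a
  T1 -> b

CYK fill (cells [i..j] with 2 ≤ i ≤ j ≤ 3 only):
  cell(2,2) a: {A,C,T0}  orig:{A,C}
  cell(3,3) a: {A,C,T0}  orig:{A,C}
  cell(2,3) aa: {B,C,S}

Original NTs in T[2,3] deriving "aa": ["B", "C", "S"]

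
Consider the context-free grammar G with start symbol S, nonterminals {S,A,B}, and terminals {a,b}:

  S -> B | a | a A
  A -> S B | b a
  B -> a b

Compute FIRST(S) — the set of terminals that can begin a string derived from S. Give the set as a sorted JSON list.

FIRST sets, iterate to fixpoint:
round 1:
  A via A→b a: +{b}
  B via B→a b: +{a}
  S via S→B: +{a}
  FIRST[S]={a}  FIRST[A]={b}  FIRST[B]={a}
round 2:
  A via A→S B: +{a}
  FIRST[S]={a}  FIRST[A]={a,b}  FIRST[B]={a}
round 3: (stable)
  FIRST[S]={a}  FIRST[A]={a,b}  FIRST[B]={a}

FIRST(S) = ["a"]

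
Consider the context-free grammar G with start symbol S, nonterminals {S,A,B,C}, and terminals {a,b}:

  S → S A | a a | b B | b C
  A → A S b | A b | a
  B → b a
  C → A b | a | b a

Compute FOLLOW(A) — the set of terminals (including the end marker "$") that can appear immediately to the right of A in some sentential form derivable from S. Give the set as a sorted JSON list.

FIRST sets, iterate to fixpoint:
[1]
  A via A→a: +{a}
  B via B→b a: +{b}
  C via C→A b: +{a}
  C via C→b a: +{b}
  S via S→a a: +{a}
  S via S→b B: +{b}
  FIRST(S)={a,b}  FIRST(A)={a}  FIRST(B)={b}  FIRST(C)={a,b}
[2] (no change)
  FIRST(S)={a,b}  FIRST(A)={a}  FIRST(B)={b}  FIRST(C)={a,b}

FOLLOW sets:
initialize: $ ∈ FOLLOW(S)
[1]
  A→A S b: FOLLOW(A) ⊇ FIRST(S) = {a,b}; new: +{a,b}
  A→A S b: FOLLOW(S) ⊇ FIRST(b) = {b}; new: +{b}
  S→S A: FOLLOW(S) ⊇ FIRST(A) = {a}; new: +{a}
  S→S A: FOLLOW(A) ⊇ FOLLOW(S) ⊇ {$,a,b}; new: +{$}
  S→b B: FOLLOW(B) ⊇ FOLLOW(S) ⊇ {$,a,b}; new: +{$,a,b}
  S→b C: FOLLOW(C) ⊇ FOLLOW(S) ⊇ {$,a,b}; new: +{$,a,b}
  S: {$,a,b}  A: {$,a,b}  B: {$,a,b}  C: {$,a,b}
[2] done
  S: {$,a,b}  A: {$,a,b}  B: {$,a,b}  C: {$,a,b}

FOLLOW(A) = ["$", "a", "b"]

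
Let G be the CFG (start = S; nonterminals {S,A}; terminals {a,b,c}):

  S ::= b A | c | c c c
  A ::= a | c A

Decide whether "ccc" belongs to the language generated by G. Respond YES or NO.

Convert to CNF:
  S -> T0 X2 | T1 A | c
  A -> T0 A | a
  T0 -> c
  T1 -> b
  X2 -> T0 T0

Fill CYK table bottom-up:
  T[0,0] 'c' = {S,T0}  orig:{S}
  T[1,1] 'c' = {S,T0}  orig:{S}
  T[2,2] 'c' = {S,T0}  orig:{S}
  T[0,1] 'cc' = {X2}  orig:{}
  T[1,2] 'cc' = {X2}  orig:{}
  T[0,2] 'ccc' = {S}

S ∈ T[0,2] ⇒ YES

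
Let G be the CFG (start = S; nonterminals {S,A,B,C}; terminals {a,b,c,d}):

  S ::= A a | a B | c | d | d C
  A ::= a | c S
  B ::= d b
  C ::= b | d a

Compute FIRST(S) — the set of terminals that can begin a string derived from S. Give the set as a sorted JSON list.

Compute FIRST by fixpoint:
iter 1:
  A via A→a: +{a}
  A via A→c S: +{c}
  B via B→d b: +{d}
  C via C→b: +{b}
  C via C→d a: +{d}
  S via S→A a: +{a,c}
  S via S→d: +{d}
  S: {a,c,d}  A: {a,c}  B: {d}  C: {b,d}
iter 2: (no change)
  S: {a,c,d}  A: {a,c}  B: {d}  C: {b,d}

FIRST(S) = ["a", "c", "d"]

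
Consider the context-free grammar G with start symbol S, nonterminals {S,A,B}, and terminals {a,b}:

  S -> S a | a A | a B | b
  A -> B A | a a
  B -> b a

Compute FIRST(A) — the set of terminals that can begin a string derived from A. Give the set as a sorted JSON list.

Compute FIRST by fixpoint:
round 1:
  A via A→a a: +{a}
  B via B→b a: +{b}
  S via S→a A: +{a}
  S via S→b: +{b}
  FIRST[S]={a,b}  FIRST[A]={a}  FIRST[B]={b}
round 2:
  A via A→B A: +{b}
  FIRST[S]={a,b}  FIRST[A]={a,b}  FIRST[B]={b}
round 3: done
  FIRST[S]={a,b}  FIRST[A]={a,b}  FIRST[B]={b}

FIRST(A) = ["a", "b"]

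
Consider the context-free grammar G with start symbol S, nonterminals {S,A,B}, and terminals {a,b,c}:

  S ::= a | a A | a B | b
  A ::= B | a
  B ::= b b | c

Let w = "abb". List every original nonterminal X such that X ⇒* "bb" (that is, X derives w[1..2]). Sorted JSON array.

Convert to CNF:
  S -> T1 A | T1 B | a | b
  A -> T0 T0 | a | c
  B -> T0 T0 | c
  T0 -> b
  T1 -> a

CYK fill (cells [i..j] with 1 ≤ i ≤ j ≤ 2 only):
  cell(1,1) b: {S,T0}  orig:{S}
  cell(2,2) b: {S,T0}  orig:{S}
  cell(1,2) bb: {A,B}

Original NTs in T[1,2] deriving "bb": ["A", "B"]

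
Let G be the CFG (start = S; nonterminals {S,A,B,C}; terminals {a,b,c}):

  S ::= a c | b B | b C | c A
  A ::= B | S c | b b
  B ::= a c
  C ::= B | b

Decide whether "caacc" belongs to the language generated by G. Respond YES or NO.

Convert to CNF:
  S -> T0 A | T1 T0 | T2 B | T2 C
  A -> S T0 | T1 T0 | T2 T2
  B -> T1 T0
  C -> T1 T0 | b
  T0 -> c
  T1 -> a
  T2 -> b

Fill CYK table bottom-up:
  T[0,0] 'c' = {T0}  orig:{}
  T[1,1] 'a' = {T1}  orig:{}
  T[2,2] 'a' = {T1}  orig:{}
  T[3,3] 'c' = {T0}  orig:{}
  T[4,4] 'c' = {T0}  orig:{}
  T[0,1] 'ca' = ∅
  T[1,2] 'aa' = ∅
  T[2,3] 'ac' = {A,B,C,S}
  T[3,4] 'cc' = ∅
  T[0,2] 'caa' = ∅
  T[1,3] 'aac' = ∅
  T[2,4] 'acc' = {A}
  T[0,3] 'caac' = ∅
  T[1,4] 'aacc' = ∅
  T[0,4] 'caacc' = ∅

S ∉ T[0,4] ⇒ NO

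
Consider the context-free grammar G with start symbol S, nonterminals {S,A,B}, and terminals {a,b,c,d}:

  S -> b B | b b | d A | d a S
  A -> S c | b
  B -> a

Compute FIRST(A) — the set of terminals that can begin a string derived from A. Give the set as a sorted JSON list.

FIRST sets, iterate to fixpoint:
[1]
  A via A→b: +{b}
  B via B→a: +{a}
  S via S→b B: +{b}
  S via S→d A: +{d}
  FIRST(S)={b,d}  FIRST(A)={b}  FIRST(B)={a}
[2]
  A via A→S c: +{d}
  FIRST(S)={b,d}  FIRST(A)={b,d}  FIRST(B)={a}
[3] (no change)
  FIRST(S)={b,d}  FIRST(A)={b,d}  FIRST(B)={a}

FIRST(A) = ["b", "d"]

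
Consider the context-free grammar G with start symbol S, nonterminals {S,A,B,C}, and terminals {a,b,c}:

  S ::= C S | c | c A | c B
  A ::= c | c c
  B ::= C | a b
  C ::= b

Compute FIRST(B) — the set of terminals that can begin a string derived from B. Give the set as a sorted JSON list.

FIRST iteration:
pass 1:
  A via A→c: +{c}
  B via B→a b: +{a}
  C via C→b: +{b}
  S via S→C S: +{b}
  S via S→c: +{c}
  S: {b,c}  A: {c}  B: {a}  C: {b}
pass 2:
  B via B→C: +{b}
  S: {b,c}  A: {c}  B: {a,b}  C: {b}
pass 3: (no change)
  S: {b,c}  A: {c}  B: {a,b}  C: {b}

FIRST(B) = ["a", "b"]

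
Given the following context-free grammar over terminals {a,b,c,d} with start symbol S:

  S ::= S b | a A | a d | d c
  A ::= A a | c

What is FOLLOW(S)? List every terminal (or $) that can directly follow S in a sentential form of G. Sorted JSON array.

Compute FIRST by fixpoint:
pass 1:
  A via A→c: +{c}
  S via S→a A: +{a}
  S via S→d c: +{d}
  FIRST(S)={a,d}  FIRST(A)={c}
pass 2: done
  FIRST(S)={a,d}  FIRST(A)={c}

FOLLOW iteration:
seed FOLLOW(S) with $
pass 1:
  A→A a: FOLLOW(A) ⊇ FIRST(a) = {a}; new: +{a}
  S→S b: FOLLOW(S) ⊇ FIRST(b) = {b}; new: +{b}
  S→a A: FOLLOW(A) ⊇ FOLLOW(S) ⊇ {$,b}; new: +{$,b}
  S: {$,b}  A: {$,a,b}
pass 2: (no change)
  S: {$,b}  A: {$,a,b}

FOLLOW(S) = ["$", "b"]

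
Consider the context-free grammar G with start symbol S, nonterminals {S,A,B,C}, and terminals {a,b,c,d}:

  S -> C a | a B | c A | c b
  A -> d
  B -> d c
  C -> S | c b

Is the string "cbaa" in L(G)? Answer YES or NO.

CNF form of G:
  S -> C T2 | T1 A | T1 T3 | T2 B
  A -> d
  B -> T0 T1
  C -> C T2 | T1 A | T1 T3 | T2 B
  T0 -> d
  T1 -> c
  T2 -> a
  T3 -> b

Fill CYK table bottom-up:
  cell(0,0) c: {T1}  orig:{}
  cell(1,1) b: {T3}  orig:{}
  cell(2,2) a: {T2}  orig:{}
  cell(3,3) a: {T2}  orig:{}
  cell(0,1) cb: {C,S}
  cell(1,2) ba: ∅
  cell(2,3) aa: ∅
  cell(0,2) cba: {C,S}
  cell(1,3) baa: ∅
  cell(0,3) cbaa: {C,S}

S ∈ T[0,3] ⇒ YES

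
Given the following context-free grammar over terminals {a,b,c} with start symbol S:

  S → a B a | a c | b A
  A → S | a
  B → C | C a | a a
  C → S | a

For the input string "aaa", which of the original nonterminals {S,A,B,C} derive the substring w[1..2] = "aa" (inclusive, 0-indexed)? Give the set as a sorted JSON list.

Convert to CNF:
  S -> T0 T1 | T0 X6 | T2 A
  A -> T0 T1 | T0 X3 | T2 A | a
  B -> C T0 | T0 T0 | T0 T1 | T0 X4 | T2 A | a
  C -> T0 T1 | T0 X5 | T2 A | a
  T0 -> a
  T1 -> c
  T2 -> b
  X3 -> B T0
  X4 -> B T0
  X5 -> B T0
  X6 -> B T0

Fill CYK table bottom-up, restricted to cells inside w[1..2]:
  cell(1,1) a: {A,B,C,T0}  orig:{A,B,C}
  cell(2,2) a: {A,B,C,T0}  orig:{A,B,C}
  cell(1,2) aa: {B,X3,X4,X5,X6}  orig:{B}

Original NTs in T[1,2] deriving "aa": ["B"]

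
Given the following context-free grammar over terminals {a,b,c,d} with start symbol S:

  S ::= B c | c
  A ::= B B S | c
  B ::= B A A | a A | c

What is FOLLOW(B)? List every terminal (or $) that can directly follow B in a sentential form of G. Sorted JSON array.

FIRST iteration:
pass 1:
  A via A→c: +{c}
  B via B→a A: +{a}
  B via B→c: +{c}
  S via S→B c: +{a,c}
  FIRST[S]={a,c}  FIRST[A]={c}  FIRST[B]={a,c}
pass 2:
  A via A→B B S: +{a}
  FIRST[S]={a,c}  FIRST[A]={a,c}  FIRST[B]={a,c}
pass 3: (stable)
  FIRST[S]={a,c}  FIRST[A]={a,c}  FIRST[B]={a,c}

FOLLOW sets:
initialize: $ ∈ FOLLOW(S)
pass 1:
  A→B B S: FOLLOW(B) ⊇ FIRST(B) = {a,c}; new: +{a,c}
  B→B A A: FOLLOW(A) ⊇ FIRST(A) = {a,c}; new: +{a,c}
  FOLLOW[S]={$}  FOLLOW[A]={a,c}  FOLLOW[B]={a,c}
pass 2:
  A→B B S: FOLLOW(S) ⊇ FOLLOW(A) ⊇ {a,c}; new: +{a,c}
  FOLLOW[S]={$,a,c}  FOLLOW[A]={a,c}  FOLLOW[B]={a,c}
pass 3: — fixpoint
  FOLLOW[S]={$,a,c}  FOLLOW[A]={a,c}  FOLLOW[B]={a,c}

FOLLOW(B) = ["a", "c"]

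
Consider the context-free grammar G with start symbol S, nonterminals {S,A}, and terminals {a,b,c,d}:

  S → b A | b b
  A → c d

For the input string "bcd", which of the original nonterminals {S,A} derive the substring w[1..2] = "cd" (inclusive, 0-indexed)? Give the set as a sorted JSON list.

Convert to CNF:
  S -> T2 A | T2 T2
  A -> T0 T1
  T0 -> c
  T1 -> d
  T2 -> b

CYK table (by increasing span) — only the sub-triangle for w[1..2]:
  cell(1,1) c: {T0}  orig:{}
  cell(2,2) d: {T1}  orig:{}
  cell(1,2) cd: {A}

Original NTs in T[1,2] deriving "cd": ["A"]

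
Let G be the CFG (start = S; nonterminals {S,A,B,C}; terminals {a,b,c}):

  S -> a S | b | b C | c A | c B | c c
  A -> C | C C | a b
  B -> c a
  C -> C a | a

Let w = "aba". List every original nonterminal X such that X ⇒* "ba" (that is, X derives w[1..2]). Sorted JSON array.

Convert to CNF:
  S -> T0 S | T1 C | T2 A | T2 B | T2 T2 | b
  A -> C C | C T0 | T0 T1 | a
  B -> T2 T0
  C -> C T0 | a
  T0 -> a
  T1 -> b
  T2 -> c

CYK fill (cells [i..j] with 1 ≤ i ≤ j ≤ 2 only):
  T[1,1] 'b' = {S,T1}  orig:{S}
  T[2,2] 'a' = {A,C,T0}  orig:{A,C}
  T[1,2] 'ba' = {S}

Original NTs in T[1,2] deriving "ba": ["S"]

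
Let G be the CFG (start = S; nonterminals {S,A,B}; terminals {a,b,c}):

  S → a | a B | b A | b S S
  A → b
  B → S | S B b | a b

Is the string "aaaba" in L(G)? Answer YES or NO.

Convert to CNF:
  S -> T0 A | T0 X4 | T1 B | a
  A -> b
  B -> S X2 | T0 A | T0 X3 | T1 B | T1 T0 | a
  T0 -> b
  T1 -> a
  X2 -> B T0
  X3 -> S S
  X4 -> S S

CYK table (by increasing span):
  T[0,0] 'a' = {B,S,T1}  orig:{B,S}
  T[1,1] 'a' = {B,S,T1}  orig:{B,S}
  T[2,2] 'a' = {B,S,T1}  orig:{B,S}
  T[3,3] 'b' = {A,T0}  orig:{A}
  T[4,4] 'a' = {B,S,T1}  orig:{B,S}
  T[0,1] 'aa' = {B,S,X3,X4}  orig:{B,S}
  T[1,2] 'aa' = {B,S,X3,X4}  orig:{B,S}
  T[2,3] 'ab' = {B,X2}  orig:{B}
  T[3,4] 'ba' = ∅
  T[0,2] 'aaa' = {B,S,X3,X4}  orig:{B,S}
  T[1,3] 'aab' = {B,S,X2}  orig:{B,S}
  T[2,4] 'aba' = ∅
  T[0,3] 'aaab' = {B,S,X2,X3,X4}  orig:{B,S}
  T[1,4] 'aaba' = {X3,X4}  orig:{}
  T[0,4] 'aaaba' = {X3,X4}  orig:{}

S ∉ T[0,4] ⇒ NO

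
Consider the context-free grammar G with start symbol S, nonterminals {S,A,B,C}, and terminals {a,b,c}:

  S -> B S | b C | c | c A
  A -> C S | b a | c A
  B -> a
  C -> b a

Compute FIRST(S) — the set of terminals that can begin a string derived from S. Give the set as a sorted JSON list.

FIRST iteration:
round 1:
  A via A→b a: +{b}
  A via A→c A: +{c}
  B via B→a: +{a}
  C via C→b a: +{b}
  S via S→B S: +{a}
  S via S→b C: +{b}
  S via S→c: +{c}
  FIRST[S]={a,b,c}  FIRST[A]={b,c}  FIRST[B]={a}  FIRST[C]={b}
round 2: — fixpoint
  FIRST[S]={a,b,c}  FIRST[A]={b,c}  FIRST[B]={a}  FIRST[C]={b}

FIRST(S) = ["a", "b", "c"]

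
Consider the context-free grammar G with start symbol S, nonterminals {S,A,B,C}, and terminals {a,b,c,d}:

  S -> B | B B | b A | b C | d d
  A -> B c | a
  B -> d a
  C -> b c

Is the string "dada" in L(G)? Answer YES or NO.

Convert to CNF:
  S -> B B | T1 T1 | T1 T2 | T3 A | T3 C
  A -> B T0 | a
  B -> T1 T2
  C -> T3 T0
  T0 -> c
  T1 -> d
  T2 -> a
  T3 -> b

CYK table (by increasing span):
  cell(0,0) d: {T1}  orig:{}
  cell(1,1) a: {A,T2}  orig:{A}
  cell(2,2) d: {T1}  orig:{}
  cell(3,3) a: {A,T2}  orig:{A}
  cell(0,1) da: {B,S}
  cell(1,2) ad: ∅
  cell(2,3) da: {B,S}
  cell(0,2) dad: ∅
  cell(1,3) ada: ∅
  cell(0,3) dada: {S}

S ∈ T[0,3] ⇒ YES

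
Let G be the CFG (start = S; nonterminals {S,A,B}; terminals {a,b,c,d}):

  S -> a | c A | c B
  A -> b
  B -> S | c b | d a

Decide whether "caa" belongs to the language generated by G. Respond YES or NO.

CNF form of G:
  S -> T0 A | T0 B | a
  A -> b
  B -> T0 A | T0 B | T0 T1 | T2 T3 | a
  T0 -> c
  T1 -> b
  T2 -> d
  T3 -> a

CYK table (by increasing span):
  [0..0]={T0}  "c"  orig:{}
  [1..1]={B,S,T3}  "a"  orig:{B,S}
  [2..2]={B,S,T3}  "a"  orig:{B,S}
  [0..1]={B,S}  "ca"
  [1..2]=∅  "aa"
  [0..2]=∅  "caa"

S ∉ T[0,2] ⇒ NO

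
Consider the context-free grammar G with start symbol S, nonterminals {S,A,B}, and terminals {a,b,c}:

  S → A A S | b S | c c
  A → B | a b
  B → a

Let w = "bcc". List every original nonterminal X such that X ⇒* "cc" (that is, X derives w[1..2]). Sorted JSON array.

CNF form of G:
  S -> A X3 | T1 S | T2 T2
  A -> T0 T1 | a
  B -> a
  T0 -> a
  T1 -> b
  T2 -> c
  X3 -> A S

CYK table (by increasing span), restricted to cells inside w[1..2]:
  T[1,1] 'c' = {T2}  orig:{}
  T[2,2] 'c' = {T2}  orig:{}
  T[1,2] 'cc' = {S}

Original NTs in T[1,2] deriving "cc": ["S"]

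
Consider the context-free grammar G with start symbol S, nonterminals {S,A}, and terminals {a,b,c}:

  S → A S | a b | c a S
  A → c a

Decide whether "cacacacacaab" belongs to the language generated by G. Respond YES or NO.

CNF form of G:
  S -> A S | T0 X3 | T1 T2
  A -> T0 T1
  T0 -> c
  T1 -> a
  T2 -> b
  X3 -> T1 S

CYK fill:
  T[0,0] 'c' = {T0}  orig:{}
  T[1,1] 'a' = {T1}  orig:{}
  T[2,2] 'c' = {T0}  orig:{}
  T[3,3] 'a' = {T1}  orig:{}
  T[4,4] 'c' = {T0}  orig:{}
  T[5,5] 'a' = {T1}  orig:{}
  T[6,6] 'c' = {T0}  orig:{}
  T[7,7] 'a' = {T1}  orig:{}
  T[8,8] 'c' = {T0}  orig:{}
  T[9,9] 'a' = {T1}  orig:{}
  T[10,10] 'a' = {T1}  orig:{}
  T[11,11] 'b' = {T2}  orig:{}
  T[0,1] 'ca' = {A}
  T[1,2] 'ac' = ∅
  T[2,3] 'ca' = {A}
  T[3,4] 'ac' = ∅
  T[4,5] 'ca' = {A}
  T[5,6] 'ac' = ∅
  T[6,7] 'ca' = {A}
  T[7,8] 'ac' = ∅
  T[8,9] 'ca' = {A}
  T[9,10] 'aa' = ∅
  T[10,11] 'ab' = {S}
  T[0,2] 'cac' = ∅
  T[1,3] 'aca' = ∅
  T[2,4] 'cac' = ∅
  T[3,5] 'aca' = ∅
  T[4,6] 'cac' = ∅
  T[5,7] 'aca' = ∅
  T[6,8] 'cac' = ∅
  T[7,9] 'aca' = ∅
  T[8,10] 'caa' = ∅
  T[9,11] 'aab' = {X3}  orig:{}
  T[0,3] 'caca' = ∅
  T[1,4] 'acac' = ∅
  T[2,5] 'caca' = ∅
  T[3,6] 'acac' = ∅
  T[4,7] 'caca' = ∅
  T[5,8] 'acac' = ∅
  T[6,9] 'caca' = ∅
  T[7,10] 'acaa' = ∅
  T[8,11] 'caab' = {S}
  T[0,4] 'cacac' = ∅
  T[1,5] 'acaca' = ∅
  T[2,6] 'cacac' = ∅
  T[3,7] 'acaca' = ∅
  T[4,8] 'cacac' = ∅
  T[5,9] 'acaca' = ∅
  T[6,10] 'cacaa' = ∅
  T[7,11] 'acaab' = {X3}  orig:{}
  T[0,5] 'cacaca' = ∅
  T[1,6] 'acacac' = ∅
  T[2,7] 'cacaca' = ∅
  T[3,8] 'acacac' = ∅
  T[4,9] 'cacaca' = ∅
  T[5,10] 'acacaa' = ∅
  T[6,11] 'cacaab' = {S}
  T[0,6] 'cacacac' = ∅
  T[1,7] 'acacaca' = ∅
  T[2,8] 'cacacac' = ∅
  T[3,9] 'acacaca' = ∅
  T[4,10] 'cacacaa' = ∅
  T[5,11] 'acacaab' = {X3}  orig:{}
  T[0,7] 'cacacaca' = ∅
  T[1,8] 'acacacac' = ∅
  T[2,9] 'cacacaca' = ∅
  T[3,10] 'acacacaa' = ∅
  T[4,11] 'cacacaab' = {S}
  T[0,8] 'cacacacac' = ∅
  T[1,9] 'acacacaca' = ∅
  T[2,10] 'cacacacaa' = ∅
  T[3,11] 'acacacaab' = {X3}  orig:{}
  T[0,9] 'cacacacaca' = ∅
  T[1,10] 'acacacacaa' = ∅
  T[2,11] 'cacacacaab' = {S}
  T[0,10] 'cacacacacaa' = ∅
  T[1,11] 'acacacacaab' = {X3}  orig:{}
  T[0,11] 'cacacacacaab' = {S}

S ∈ T[0,11] ⇒ YES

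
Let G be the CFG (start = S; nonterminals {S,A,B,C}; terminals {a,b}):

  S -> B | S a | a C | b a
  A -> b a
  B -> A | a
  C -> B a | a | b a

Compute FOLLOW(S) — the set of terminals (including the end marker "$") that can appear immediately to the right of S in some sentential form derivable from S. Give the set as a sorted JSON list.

FIRST sets, iterate to fixpoint:
round 1:
  A via A→b a: +{b}
  B via B→A: +{b}
  B via B→a: +{a}
  C via C→B a: +{a,b}
  S via S→B: +{a,b}
  S: {a,b}  A: {b}  B: {a,b}  C: {a,b}
round 2: done
  S: {a,b}  A: {b}  B: {a,b}  C: {a,b}

Compute FOLLOW by fixpoint:
FOLLOW(S) := {$}
iter 1:
  C→B a: FOLLOW(B) ⊇ FIRST(a) = {a}; new: +{a}
  S→B: FOLLOW(B) ⊇ FOLLOW(S) ⊇ {$}; new: +{$}
  S→S a: FOLLOW(S) ⊇ FIRST(a) = {a}; new: +{a}
  S→a C: FOLLOW(C) ⊇ FOLLOW(S) ⊇ {$,a}; new: +{$,a}
  FOLLOW[S]={$,a}  FOLLOW[A]={}  FOLLOW[B]={$,a}  FOLLOW[C]={$,a}
iter 2:
  B→A: FOLLOW(A) ⊇ FOLLOW(B) ⊇ {$,a}; new: +{$,a}
  FOLLOW[S]={$,a}  FOLLOW[A]={$,a}  FOLLOW[B]={$,a}  FOLLOW[C]={$,a}
iter 3: (no change)
  FOLLOW[S]={$,a}  FOLLOW[A]={$,a}  FOLLOW[B]={$,a}  FOLLOW[C]={$,a}

FOLLOW(S) = ["$", "a"]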